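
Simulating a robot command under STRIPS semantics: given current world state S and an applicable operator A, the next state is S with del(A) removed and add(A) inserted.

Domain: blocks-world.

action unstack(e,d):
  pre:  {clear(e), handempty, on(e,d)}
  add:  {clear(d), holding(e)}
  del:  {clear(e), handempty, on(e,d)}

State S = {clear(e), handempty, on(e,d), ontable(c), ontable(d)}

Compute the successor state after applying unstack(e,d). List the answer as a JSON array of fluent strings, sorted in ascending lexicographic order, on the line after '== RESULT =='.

Compute (S \ del) ∪ add:
  pre ⊆ S: {clear(e), handempty, on(e,d)} ⊆ S  — applicable
  S \ del = {ontable(c), ontable(d)}
  ∪ add   = {clear(d), holding(e), ontable(c), ontable(d)}

== RESULT ==
["clear(d)", "holding(e)", "ontable(c)", "ontable(d)"]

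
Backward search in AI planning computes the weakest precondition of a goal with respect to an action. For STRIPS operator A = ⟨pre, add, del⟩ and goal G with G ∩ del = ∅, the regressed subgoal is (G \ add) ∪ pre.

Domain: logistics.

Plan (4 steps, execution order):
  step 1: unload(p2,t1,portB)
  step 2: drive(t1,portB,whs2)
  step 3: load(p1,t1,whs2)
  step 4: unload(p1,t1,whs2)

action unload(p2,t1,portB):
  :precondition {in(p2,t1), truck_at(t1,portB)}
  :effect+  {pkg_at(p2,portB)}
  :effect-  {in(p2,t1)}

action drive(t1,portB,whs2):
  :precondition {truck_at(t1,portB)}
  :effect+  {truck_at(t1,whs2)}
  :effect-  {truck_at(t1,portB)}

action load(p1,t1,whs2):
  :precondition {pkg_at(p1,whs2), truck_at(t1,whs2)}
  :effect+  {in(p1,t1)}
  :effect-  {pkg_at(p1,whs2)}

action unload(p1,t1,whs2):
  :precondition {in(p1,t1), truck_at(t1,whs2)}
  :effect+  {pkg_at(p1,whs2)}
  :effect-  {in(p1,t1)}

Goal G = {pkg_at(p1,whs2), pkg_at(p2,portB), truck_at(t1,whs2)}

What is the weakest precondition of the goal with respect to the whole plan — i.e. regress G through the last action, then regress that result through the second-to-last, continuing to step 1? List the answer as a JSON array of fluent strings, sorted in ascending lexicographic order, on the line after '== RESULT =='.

Regress step by step:
  through step 4 (unload(p1,t1,whs2)): drop {pkg_at(p1,whs2)}, keep {pkg_at(p2,portB), truck_at(t1,whs2)}, require {in(p1,t1), truck_at(t1,whs2)}
    → {in(p1,t1), pkg_at(p2,portB), truck_at(t1,whs2)}
  through step 3 (load(p1,t1,whs2)): drop {in(p1,t1)}, keep {pkg_at(p2,portB), truck_at(t1,whs2)}, require {pkg_at(p1,whs2), truck_at(t1,whs2)}
    → {pkg_at(p1,whs2), pkg_at(p2,portB), truck_at(t1,whs2)}
  through step 2 (drive(t1,portB,whs2)): drop {truck_at(t1,whs2)}, keep {pkg_at(p1,whs2), pkg_at(p2,portB)}, require {truck_at(t1,portB)}
    → {pkg_at(p1,whs2), pkg_at(p2,portB), truck_at(t1,portB)}
  through step 1 (unload(p2,t1,portB)): drop {pkg_at(p2,portB)}, keep {pkg_at(p1,whs2), truck_at(t1,portB)}, require {in(p2,t1), truck_at(t1,portB)}
    → {in(p2,t1), pkg_at(p1,whs2), truck_at(t1,portB)}

== RESULT ==
["in(p2,t1)", "pkg_at(p1,whs2)", "truck_at(t1,portB)"]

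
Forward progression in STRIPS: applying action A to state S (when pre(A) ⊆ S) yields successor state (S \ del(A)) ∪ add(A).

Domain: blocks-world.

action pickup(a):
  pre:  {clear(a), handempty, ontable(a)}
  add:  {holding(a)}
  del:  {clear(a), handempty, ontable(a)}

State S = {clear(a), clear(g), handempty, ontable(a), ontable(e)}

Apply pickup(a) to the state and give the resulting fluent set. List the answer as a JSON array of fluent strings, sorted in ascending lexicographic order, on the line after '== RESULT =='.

Progress:
  pre ⊆ S: {clear(a), handempty, ontable(a)} ⊆ S  — applicable
  S \ del = {clear(g), ontable(e)}
  ∪ add   = {clear(g), holding(a), ontable(e)}

== RESULT ==
["clear(g)", "holding(a)", "ontable(e)"]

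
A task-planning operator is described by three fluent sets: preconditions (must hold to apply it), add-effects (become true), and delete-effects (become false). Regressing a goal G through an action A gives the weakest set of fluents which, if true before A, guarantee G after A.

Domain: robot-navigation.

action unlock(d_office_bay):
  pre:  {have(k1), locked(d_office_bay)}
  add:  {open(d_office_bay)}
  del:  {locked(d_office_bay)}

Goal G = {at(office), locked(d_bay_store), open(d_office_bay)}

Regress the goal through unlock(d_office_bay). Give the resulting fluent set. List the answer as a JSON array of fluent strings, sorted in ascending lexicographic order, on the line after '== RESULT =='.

Regress:
  G ∩ del = {}  (empty — regression defined)
  G \ add = {at(office), locked(d_bay_store), open(d_office_bay)} \ {open(d_office_bay)} = {at(office), locked(d_bay_store)}
  ∪ pre   = {at(office), locked(d_bay_store)} ∪ {have(k1), locked(d_office_bay)}
          = {at(office), have(k1), locked(d_bay_store), locked(d_office_bay)}

== RESULT ==
["at(office)", "have(k1)", "locked(d_bay_store)", "locked(d_office_bay)"]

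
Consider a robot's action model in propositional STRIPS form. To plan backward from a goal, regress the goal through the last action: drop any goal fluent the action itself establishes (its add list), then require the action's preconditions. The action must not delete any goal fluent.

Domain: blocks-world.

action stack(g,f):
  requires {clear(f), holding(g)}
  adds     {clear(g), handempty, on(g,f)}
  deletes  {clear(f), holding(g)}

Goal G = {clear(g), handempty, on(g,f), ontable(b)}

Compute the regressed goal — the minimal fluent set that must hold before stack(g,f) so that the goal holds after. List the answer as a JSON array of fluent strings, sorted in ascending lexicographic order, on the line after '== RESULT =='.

Regress:
  G ∩ del = {}  (empty — regression defined)
  G \ add = {clear(g), handempty, on(g,f), ontable(b)} \ {clear(g), handempty, on(g,f)} = {ontable(b)}
  ∪ pre   = {ontable(b)} ∪ {clear(f), holding(g)}
          = {clear(f), holding(g), ontable(b)}

== RESULT ==
["clear(f)", "holding(g)", "ontable(b)"]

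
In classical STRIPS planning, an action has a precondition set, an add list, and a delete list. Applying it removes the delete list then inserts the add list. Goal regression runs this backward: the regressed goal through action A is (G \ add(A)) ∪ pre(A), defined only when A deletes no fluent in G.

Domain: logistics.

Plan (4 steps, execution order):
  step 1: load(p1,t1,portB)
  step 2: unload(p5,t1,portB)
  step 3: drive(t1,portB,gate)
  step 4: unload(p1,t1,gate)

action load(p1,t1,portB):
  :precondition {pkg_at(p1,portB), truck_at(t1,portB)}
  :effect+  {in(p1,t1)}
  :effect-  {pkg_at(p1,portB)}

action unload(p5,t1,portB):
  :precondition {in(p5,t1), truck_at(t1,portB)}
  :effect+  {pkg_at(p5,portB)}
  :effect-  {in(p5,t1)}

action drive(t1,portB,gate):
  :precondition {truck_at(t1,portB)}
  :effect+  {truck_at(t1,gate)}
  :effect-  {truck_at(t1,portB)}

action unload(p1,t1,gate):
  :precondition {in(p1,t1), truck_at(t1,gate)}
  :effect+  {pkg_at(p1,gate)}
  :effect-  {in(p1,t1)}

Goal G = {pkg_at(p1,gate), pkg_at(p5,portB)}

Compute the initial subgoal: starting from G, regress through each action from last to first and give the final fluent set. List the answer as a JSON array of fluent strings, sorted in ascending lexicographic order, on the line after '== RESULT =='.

Work backward from the goal:
  through step 4 (unload(p1,t1,gate)): drop {pkg_at(p1,gate)}, keep {pkg_at(p5,portB)}, require {in(p1,t1), truck_at(t1,gate)}
    → {in(p1,t1), pkg_at(p5,portB), truck_at(t1,gate)}
  through step 3 (drive(t1,portB,gate)): drop {truck_at(t1,gate)}, keep {in(p1,t1), pkg_at(p5,portB)}, require {truck_at(t1,portB)}
    → {in(p1,t1), pkg_at(p5,portB), truck_at(t1,portB)}
  through step 2 (unload(p5,t1,portB)): drop {pkg_at(p5,portB)}, keep {in(p1,t1), truck_at(t1,portB)}, require {in(p5,t1), truck_at(t1,portB)}
    → {in(p1,t1), in(p5,t1), truck_at(t1,portB)}
  through step 1 (load(p1,t1,portB)): drop {in(p1,t1)}, keep {in(p5,t1), truck_at(t1,portB)}, require {pkg_at(p1,portB), truck_at(t1,portB)}
    → {in(p5,t1), pkg_at(p1,portB), truck_at(t1,portB)}

== RESULT ==
["in(p5,t1)", "pkg_at(p1,portB)", "truck_at(t1,portB)"]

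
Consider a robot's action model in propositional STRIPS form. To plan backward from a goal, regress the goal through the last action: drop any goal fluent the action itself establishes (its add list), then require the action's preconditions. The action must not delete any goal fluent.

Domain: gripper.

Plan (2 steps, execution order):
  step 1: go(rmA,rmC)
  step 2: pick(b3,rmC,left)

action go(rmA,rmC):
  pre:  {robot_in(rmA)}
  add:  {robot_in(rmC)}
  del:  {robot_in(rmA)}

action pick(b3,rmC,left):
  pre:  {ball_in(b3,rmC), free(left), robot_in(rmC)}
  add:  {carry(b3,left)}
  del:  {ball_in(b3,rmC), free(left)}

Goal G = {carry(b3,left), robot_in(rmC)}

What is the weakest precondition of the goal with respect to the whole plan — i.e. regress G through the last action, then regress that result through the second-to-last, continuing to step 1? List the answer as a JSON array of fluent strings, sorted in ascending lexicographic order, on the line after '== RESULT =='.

Regress step by step:
  through step 2 (pick(b3,rmC,left)): drop {carry(b3,left)}, keep {robot_in(rmC)}, require {ball_in(b3,rmC), free(left), robot_in(rmC)}
    → {ball_in(b3,rmC), free(left), robot_in(rmC)}
  through step 1 (go(rmA,rmC)): drop {robot_in(rmC)}, keep {ball_in(b3,rmC), free(left)}, require {robot_in(rmA)}
    → {ball_in(b3,rmC), free(left), robot_in(rmA)}

== RESULT ==
["ball_in(b3,rmC)", "free(left)", "robot_in(rmA)"]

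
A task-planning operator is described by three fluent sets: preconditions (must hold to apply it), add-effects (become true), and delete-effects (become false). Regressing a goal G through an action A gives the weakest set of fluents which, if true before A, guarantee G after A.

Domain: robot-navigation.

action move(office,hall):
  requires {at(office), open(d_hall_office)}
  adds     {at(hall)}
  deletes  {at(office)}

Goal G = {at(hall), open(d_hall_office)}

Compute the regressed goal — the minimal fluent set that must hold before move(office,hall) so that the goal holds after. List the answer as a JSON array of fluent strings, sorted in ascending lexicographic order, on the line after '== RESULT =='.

Compute (G \ add) ∪ pre:
  G ∩ del = {}  (empty — regression defined)
  G \ add = {at(hall), open(d_hall_office)} \ {at(hall)} = {open(d_hall_office)}
  ∪ pre   = {open(d_hall_office)} ∪ {at(office), open(d_hall_office)}
          = {at(office), open(d_hall_office)}

== RESULT ==
["at(office)", "open(d_hall_office)"]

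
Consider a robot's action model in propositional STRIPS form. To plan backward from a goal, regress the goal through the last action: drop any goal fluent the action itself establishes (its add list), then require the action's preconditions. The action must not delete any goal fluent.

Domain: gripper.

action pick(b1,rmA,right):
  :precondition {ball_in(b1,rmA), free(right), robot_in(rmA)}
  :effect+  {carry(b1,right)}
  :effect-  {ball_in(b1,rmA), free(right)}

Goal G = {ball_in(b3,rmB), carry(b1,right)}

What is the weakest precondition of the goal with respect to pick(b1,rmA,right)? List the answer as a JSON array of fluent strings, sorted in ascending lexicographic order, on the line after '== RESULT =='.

Regress:
  G ∩ del = {}  (empty — regression defined)
  G \ add = {ball_in(b3,rmB), carry(b1,right)} \ {carry(b1,right)} = {ball_in(b3,rmB)}
  ∪ pre   = {ball_in(b3,rmB)} ∪ {ball_in(b1,rmA), free(right), robot_in(rmA)}
          = {ball_in(b1,rmA), ball_in(b3,rmB), free(right), robot_in(rmA)}

== RESULT ==
["ball_in(b1,rmA)", "ball_in(b3,rmB)", "free(right)", "robot_in(rmA)"]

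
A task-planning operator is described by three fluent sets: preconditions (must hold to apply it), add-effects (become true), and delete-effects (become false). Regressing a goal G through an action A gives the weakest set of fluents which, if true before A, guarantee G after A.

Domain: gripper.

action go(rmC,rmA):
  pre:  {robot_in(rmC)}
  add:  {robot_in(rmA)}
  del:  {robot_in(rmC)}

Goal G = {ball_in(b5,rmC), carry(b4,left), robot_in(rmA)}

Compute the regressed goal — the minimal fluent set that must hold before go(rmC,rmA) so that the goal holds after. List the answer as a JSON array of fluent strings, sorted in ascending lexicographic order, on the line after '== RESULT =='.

Regress:
  G ∩ del = {}  (empty — regression defined)
  G \ add = {ball_in(b5,rmC), carry(b4,left), robot_in(rmA)} \ {robot_in(rmA)} = {ball_in(b5,rmC), carry(b4,left)}
  ∪ pre   = {ball_in(b5,rmC), carry(b4,left)} ∪ {robot_in(rmC)}
          = {ball_in(b5,rmC), carry(b4,left), robot_in(rmC)}

== RESULT ==
["ball_in(b5,rmC)", "carry(b4,left)", "robot_in(rmC)"]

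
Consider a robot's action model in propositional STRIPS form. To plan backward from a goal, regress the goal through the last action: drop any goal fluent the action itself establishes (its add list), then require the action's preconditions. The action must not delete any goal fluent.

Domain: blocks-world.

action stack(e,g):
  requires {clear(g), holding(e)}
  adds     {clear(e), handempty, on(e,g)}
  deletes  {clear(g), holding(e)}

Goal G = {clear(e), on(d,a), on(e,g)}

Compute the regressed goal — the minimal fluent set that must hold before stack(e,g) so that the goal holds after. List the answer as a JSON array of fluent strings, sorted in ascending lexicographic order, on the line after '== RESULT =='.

Compute (G \ add) ∪ pre:
  G ∩ del = {}  (empty — regression defined)
  G \ add = {clear(e), on(d,a), on(e,g)} \ {clear(e), handempty, on(e,g)} = {on(d,a)}
  ∪ pre   = {on(d,a)} ∪ {clear(g), holding(e)}
          = {clear(g), holding(e), on(d,a)}

== RESULT ==
["clear(g)", "holding(e)", "on(d,a)"]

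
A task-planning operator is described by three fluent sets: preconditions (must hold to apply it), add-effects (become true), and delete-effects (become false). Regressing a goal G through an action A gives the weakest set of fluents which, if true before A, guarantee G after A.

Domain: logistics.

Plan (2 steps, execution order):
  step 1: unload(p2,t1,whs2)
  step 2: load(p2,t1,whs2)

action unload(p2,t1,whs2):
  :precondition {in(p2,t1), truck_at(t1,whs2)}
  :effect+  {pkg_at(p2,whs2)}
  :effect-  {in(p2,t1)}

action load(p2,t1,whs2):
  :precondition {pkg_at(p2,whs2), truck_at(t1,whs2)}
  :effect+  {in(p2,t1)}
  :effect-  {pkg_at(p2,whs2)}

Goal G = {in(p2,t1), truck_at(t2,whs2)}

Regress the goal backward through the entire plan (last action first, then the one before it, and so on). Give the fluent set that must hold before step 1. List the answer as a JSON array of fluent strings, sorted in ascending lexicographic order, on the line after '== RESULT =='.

Regress step by step:
  through step 2 (load(p2,t1,whs2)): drop {in(p2,t1)}, keep {truck_at(t2,whs2)}, require {pkg_at(p2,whs2), truck_at(t1,whs2)}
    → {pkg_at(p2,whs2), truck_at(t1,whs2), truck_at(t2,whs2)}
  through step 1 (unload(p2,t1,whs2)): drop {pkg_at(p2,whs2)}, keep {truck_at(t1,whs2), truck_at(t2,whs2)}, require {in(p2,t1), truck_at(t1,whs2)}
    → {in(p2,t1), truck_at(t1,whs2), truck_at(t2,whs2)}

== RESULT ==
["in(p2,t1)", "truck_at(t1,whs2)", "truck_at(t2,whs2)"]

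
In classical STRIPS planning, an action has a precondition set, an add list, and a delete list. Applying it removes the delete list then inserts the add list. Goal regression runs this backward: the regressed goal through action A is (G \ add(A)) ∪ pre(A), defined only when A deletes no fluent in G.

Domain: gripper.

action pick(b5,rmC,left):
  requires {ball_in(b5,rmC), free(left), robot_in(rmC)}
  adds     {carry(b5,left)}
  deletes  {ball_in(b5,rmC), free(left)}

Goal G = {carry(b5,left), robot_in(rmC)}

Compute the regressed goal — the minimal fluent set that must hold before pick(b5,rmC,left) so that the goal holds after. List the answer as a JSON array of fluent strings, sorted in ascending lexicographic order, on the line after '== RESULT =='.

Regress:
  G ∩ del = {}  (empty — regression defined)
  G \ add = {carry(b5,left), robot_in(rmC)} \ {carry(b5,left)} = {robot_in(rmC)}
  ∪ pre   = {robot_in(rmC)} ∪ {ball_in(b5,rmC), free(left), robot_in(rmC)}
          = {ball_in(b5,rmC), free(left), robot_in(rmC)}

== RESULT ==
["ball_in(b5,rmC)", "free(left)", "robot_in(rmC)"]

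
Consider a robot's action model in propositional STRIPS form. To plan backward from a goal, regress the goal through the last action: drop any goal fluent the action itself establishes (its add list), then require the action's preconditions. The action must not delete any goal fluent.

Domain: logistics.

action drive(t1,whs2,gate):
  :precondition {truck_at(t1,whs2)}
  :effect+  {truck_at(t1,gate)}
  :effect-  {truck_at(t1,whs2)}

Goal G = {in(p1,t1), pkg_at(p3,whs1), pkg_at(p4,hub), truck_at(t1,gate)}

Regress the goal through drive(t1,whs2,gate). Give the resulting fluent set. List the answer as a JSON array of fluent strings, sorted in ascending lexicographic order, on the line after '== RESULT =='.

Compute (G \ add) ∪ pre:
  G ∩ del = {}  (empty — regression defined)
  G \ add = {in(p1,t1), pkg_at(p3,whs1), pkg_at(p4,hub), truck_at(t1,gate)} \ {truck_at(t1,gate)} = {in(p1,t1), pkg_at(p3,whs1), pkg_at(p4,hub)}
  ∪ pre   = {in(p1,t1), pkg_at(p3,whs1), pkg_at(p4,hub)} ∪ {truck_at(t1,whs2)}
          = {in(p1,t1), pkg_at(p3,whs1), pkg_at(p4,hub), truck_at(t1,whs2)}

== RESULT ==
["in(p1,t1)", "pkg_at(p3,whs1)", "pkg_at(p4,hub)", "truck_at(t1,whs2)"]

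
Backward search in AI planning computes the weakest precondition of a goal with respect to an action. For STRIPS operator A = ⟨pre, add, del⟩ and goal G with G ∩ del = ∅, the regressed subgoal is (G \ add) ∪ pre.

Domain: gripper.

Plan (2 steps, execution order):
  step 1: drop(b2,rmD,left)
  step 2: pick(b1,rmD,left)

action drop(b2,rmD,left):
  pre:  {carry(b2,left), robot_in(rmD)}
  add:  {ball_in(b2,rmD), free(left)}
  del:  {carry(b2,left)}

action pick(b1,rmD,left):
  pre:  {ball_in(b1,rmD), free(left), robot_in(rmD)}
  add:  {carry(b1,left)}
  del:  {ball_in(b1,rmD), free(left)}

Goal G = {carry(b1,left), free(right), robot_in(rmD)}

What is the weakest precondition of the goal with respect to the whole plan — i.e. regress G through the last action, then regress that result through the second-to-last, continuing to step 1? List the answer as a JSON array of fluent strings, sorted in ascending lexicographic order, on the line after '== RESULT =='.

Work backward from the goal:
  through step 2 (pick(b1,rmD,left)): drop {carry(b1,left)}, keep {free(right), robot_in(rmD)}, require {ball_in(b1,rmD), free(left), robot_in(rmD)}
    → {ball_in(b1,rmD), free(left), free(right), robot_in(rmD)}
  through step 1 (drop(b2,rmD,left)): drop {free(left)}, keep {ball_in(b1,rmD), free(right), robot_in(rmD)}, require {carry(b2,left), robot_in(rmD)}
    → {ball_in(b1,rmD), carry(b2,left), free(right), robot_in(rmD)}

== RESULT ==
["ball_in(b1,rmD)", "carry(b2,left)", "free(right)", "robot_in(rmD)"]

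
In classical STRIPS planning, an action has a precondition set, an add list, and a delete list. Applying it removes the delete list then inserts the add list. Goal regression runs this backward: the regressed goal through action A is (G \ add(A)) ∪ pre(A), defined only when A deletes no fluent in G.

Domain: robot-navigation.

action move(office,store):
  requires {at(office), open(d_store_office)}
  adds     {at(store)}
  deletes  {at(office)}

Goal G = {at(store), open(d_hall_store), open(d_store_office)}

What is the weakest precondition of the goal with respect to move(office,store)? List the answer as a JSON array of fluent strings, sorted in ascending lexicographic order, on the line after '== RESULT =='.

Regress:
  G ∩ del = {}  (empty — regression defined)
  G \ add = {at(store), open(d_hall_store), open(d_store_office)} \ {at(store)} = {open(d_hall_store), open(d_store_office)}
  ∪ pre   = {open(d_hall_store), open(d_store_office)} ∪ {at(office), open(d_store_office)}
          = {at(office), open(d_hall_store), open(d_store_office)}

== RESULT ==
["at(office)", "open(d_hall_store)", "open(d_store_office)"]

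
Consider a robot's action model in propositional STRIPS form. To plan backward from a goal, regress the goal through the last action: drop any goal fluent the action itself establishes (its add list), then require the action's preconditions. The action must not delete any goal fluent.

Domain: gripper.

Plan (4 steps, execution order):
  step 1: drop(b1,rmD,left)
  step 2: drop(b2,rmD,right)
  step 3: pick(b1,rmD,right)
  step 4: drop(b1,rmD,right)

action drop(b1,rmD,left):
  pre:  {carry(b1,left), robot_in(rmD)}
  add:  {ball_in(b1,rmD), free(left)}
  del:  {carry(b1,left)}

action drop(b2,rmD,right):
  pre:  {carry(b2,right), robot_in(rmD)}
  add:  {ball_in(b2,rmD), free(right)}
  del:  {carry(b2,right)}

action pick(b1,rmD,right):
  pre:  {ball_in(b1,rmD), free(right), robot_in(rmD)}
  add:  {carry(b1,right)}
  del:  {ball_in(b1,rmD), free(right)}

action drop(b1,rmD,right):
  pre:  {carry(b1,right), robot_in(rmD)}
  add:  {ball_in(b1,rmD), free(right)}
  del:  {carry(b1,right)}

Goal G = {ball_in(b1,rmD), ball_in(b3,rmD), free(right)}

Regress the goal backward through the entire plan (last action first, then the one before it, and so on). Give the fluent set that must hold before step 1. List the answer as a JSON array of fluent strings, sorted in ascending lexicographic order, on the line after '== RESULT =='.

Work backward from the goal:
  through step 4 (drop(b1,rmD,right)): drop {ball_in(b1,rmD), free(right)}, keep {ball_in(b3,rmD)}, require {carry(b1,right), robot_in(rmD)}
    → {ball_in(b3,rmD), carry(b1,right), robot_in(rmD)}
  through step 3 (pick(b1,rmD,right)): drop {carry(b1,right)}, keep {ball_in(b3,rmD), robot_in(rmD)}, require {ball_in(b1,rmD), free(right), robot_in(rmD)}
    → {ball_in(b1,rmD), ball_in(b3,rmD), free(right), robot_in(rmD)}
  through step 2 (drop(b2,rmD,right)): drop {free(right)}, keep {ball_in(b1,rmD), ball_in(b3,rmD), robot_in(rmD)}, require {carry(b2,right), robot_in(rmD)}
    → {ball_in(b1,rmD), ball_in(b3,rmD), carry(b2,right), robot_in(rmD)}
  through step 1 (drop(b1,rmD,left)): drop {ball_in(b1,rmD)}, keep {ball_in(b3,rmD), carry(b2,right), robot_in(rmD)}, require {carry(b1,left), robot_in(rmD)}
    → {ball_in(b3,rmD), carry(b1,left), carry(b2,right), robot_in(rmD)}

== RESULT ==
["ball_in(b3,rmD)", "carry(b1,left)", "carry(b2,right)", "robot_in(rmD)"]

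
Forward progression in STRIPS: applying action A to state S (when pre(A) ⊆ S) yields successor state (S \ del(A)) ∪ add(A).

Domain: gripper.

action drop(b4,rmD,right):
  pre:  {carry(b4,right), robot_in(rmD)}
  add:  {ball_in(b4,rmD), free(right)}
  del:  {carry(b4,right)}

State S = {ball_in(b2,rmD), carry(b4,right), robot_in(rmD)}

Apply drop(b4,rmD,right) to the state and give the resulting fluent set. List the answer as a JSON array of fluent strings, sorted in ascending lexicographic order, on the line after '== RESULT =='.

Compute (S \ del) ∪ add:
  pre ⊆ S: {carry(b4,right), robot_in(rmD)} ⊆ S  — applicable
  S \ del = {ball_in(b2,rmD), robot_in(rmD)}
  ∪ add   = {ball_in(b2,rmD), ball_in(b4,rmD), free(right), robot_in(rmD)}

== RESULT ==
["ball_in(b2,rmD)", "ball_in(b4,rmD)", "free(right)", "robot_in(rmD)"]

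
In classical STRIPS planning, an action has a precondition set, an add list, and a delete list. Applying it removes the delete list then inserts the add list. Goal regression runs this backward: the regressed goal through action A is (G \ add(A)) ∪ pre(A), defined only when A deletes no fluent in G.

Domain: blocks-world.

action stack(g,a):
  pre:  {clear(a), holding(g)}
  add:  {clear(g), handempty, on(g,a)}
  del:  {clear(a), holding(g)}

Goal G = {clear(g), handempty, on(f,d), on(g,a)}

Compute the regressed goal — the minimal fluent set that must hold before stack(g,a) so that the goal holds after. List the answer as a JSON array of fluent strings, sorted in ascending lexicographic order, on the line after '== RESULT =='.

Regress:
  G ∩ del = {}  (empty — regression defined)
  G \ add = {clear(g), handempty, on(f,d), on(g,a)} \ {clear(g), handempty, on(g,a)} = {on(f,d)}
  ∪ pre   = {on(f,d)} ∪ {clear(a), holding(g)}
          = {clear(a), holding(g), on(f,d)}

== RESULT ==
["clear(a)", "holding(g)", "on(f,d)"]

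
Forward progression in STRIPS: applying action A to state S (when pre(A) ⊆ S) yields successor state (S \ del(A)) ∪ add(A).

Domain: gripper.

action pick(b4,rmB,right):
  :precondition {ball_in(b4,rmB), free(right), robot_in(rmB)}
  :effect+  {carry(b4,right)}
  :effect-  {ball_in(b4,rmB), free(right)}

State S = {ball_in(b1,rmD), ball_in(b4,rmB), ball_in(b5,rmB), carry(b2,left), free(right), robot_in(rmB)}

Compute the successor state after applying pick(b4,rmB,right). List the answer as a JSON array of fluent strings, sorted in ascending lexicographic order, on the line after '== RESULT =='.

Progress:
  pre ⊆ S: {ball_in(b4,rmB), free(right), robot_in(rmB)} ⊆ S  — applicable
  S \ del = {ball_in(b1,rmD), ball_in(b5,rmB), carry(b2,left), robot_in(rmB)}
  ∪ add   = {ball_in(b1,rmD), ball_in(b5,rmB), carry(b2,left), carry(b4,right), robot_in(rmB)}

== RESULT ==
["ball_in(b1,rmD)", "ball_in(b5,rmB)", "carry(b2,left)", "carry(b4,right)", "robot_in(rmB)"]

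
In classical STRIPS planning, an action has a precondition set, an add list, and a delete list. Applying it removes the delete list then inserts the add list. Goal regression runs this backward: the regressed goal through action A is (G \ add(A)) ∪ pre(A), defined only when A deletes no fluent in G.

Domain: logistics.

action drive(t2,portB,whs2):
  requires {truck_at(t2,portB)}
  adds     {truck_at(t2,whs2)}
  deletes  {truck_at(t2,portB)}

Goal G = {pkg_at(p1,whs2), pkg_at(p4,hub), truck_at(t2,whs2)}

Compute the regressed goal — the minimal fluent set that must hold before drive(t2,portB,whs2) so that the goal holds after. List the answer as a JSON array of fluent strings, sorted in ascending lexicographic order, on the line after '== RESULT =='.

Compute (G \ add) ∪ pre:
  G ∩ del = {}  (empty — regression defined)
  G \ add = {pkg_at(p1,whs2), pkg_at(p4,hub), truck_at(t2,whs2)} \ {truck_at(t2,whs2)} = {pkg_at(p1,whs2), pkg_at(p4,hub)}
  ∪ pre   = {pkg_at(p1,whs2), pkg_at(p4,hub)} ∪ {truck_at(t2,portB)}
          = {pkg_at(p1,whs2), pkg_at(p4,hub), truck_at(t2,portB)}

== RESULT ==
["pkg_at(p1,whs2)", "pkg_at(p4,hub)", "truck_at(t2,portB)"]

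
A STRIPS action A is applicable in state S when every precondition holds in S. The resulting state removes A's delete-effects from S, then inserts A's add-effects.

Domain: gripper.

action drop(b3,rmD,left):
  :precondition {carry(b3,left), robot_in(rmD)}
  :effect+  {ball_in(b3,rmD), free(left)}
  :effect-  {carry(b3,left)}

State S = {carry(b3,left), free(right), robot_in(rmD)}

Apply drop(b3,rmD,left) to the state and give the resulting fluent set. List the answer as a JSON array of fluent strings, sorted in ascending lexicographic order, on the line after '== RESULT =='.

Compute (S \ del) ∪ add:
  pre ⊆ S: {carry(b3,left), robot_in(rmD)} ⊆ S  — applicable
  S \ del = {free(right), robot_in(rmD)}
  ∪ add   = {ball_in(b3,rmD), free(left), free(right), robot_in(rmD)}

== RESULT ==
["ball_in(b3,rmD)", "free(left)", "free(right)", "robot_in(rmD)"]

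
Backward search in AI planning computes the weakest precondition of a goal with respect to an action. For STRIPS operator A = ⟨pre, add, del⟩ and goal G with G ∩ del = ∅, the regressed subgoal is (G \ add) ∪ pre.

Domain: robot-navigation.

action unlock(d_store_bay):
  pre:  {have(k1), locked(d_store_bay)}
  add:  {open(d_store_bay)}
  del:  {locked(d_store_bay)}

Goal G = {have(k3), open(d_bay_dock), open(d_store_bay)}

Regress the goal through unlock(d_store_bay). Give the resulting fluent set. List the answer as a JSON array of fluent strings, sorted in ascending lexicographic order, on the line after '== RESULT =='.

Compute (G \ add) ∪ pre:
  G ∩ del = {}  (empty — regression defined)
  G \ add = {have(k3), open(d_bay_dock), open(d_store_bay)} \ {open(d_store_bay)} = {have(k3), open(d_bay_dock)}
  ∪ pre   = {have(k3), open(d_bay_dock)} ∪ {have(k1), locked(d_store_bay)}
          = {have(k1), have(k3), locked(d_store_bay), open(d_bay_dock)}

== RESULT ==
["have(k1)", "have(k3)", "locked(d_store_bay)", "open(d_bay_dock)"]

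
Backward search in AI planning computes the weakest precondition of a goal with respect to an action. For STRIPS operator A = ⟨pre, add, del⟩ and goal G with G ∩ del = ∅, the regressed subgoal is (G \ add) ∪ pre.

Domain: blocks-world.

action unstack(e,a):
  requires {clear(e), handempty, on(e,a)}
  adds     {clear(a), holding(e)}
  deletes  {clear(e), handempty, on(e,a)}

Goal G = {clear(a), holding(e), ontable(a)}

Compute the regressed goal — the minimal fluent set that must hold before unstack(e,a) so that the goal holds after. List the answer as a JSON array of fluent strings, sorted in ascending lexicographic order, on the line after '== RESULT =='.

Compute (G \ add) ∪ pre:
  G ∩ del = {}  (empty — regression defined)
  G \ add = {clear(a), holding(e), ontable(a)} \ {clear(a), holding(e)} = {ontable(a)}
  ∪ pre   = {ontable(a)} ∪ {clear(e), handempty, on(e,a)}
          = {clear(e), handempty, on(e,a), ontable(a)}

== RESULT ==
["clear(e)", "handempty", "on(e,a)", "ontable(a)"]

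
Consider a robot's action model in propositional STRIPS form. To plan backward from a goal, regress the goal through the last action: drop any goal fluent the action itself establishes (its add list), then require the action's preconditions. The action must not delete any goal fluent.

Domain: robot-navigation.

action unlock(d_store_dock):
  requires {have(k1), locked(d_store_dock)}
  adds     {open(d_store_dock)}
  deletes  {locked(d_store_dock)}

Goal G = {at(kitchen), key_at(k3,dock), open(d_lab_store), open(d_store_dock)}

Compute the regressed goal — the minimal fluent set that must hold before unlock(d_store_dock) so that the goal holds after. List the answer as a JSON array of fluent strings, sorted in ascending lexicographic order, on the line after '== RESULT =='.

Regress:
  G ∩ del = {}  (empty — regression defined)
  G \ add = {at(kitchen), key_at(k3,dock), open(d_lab_store), open(d_store_dock)} \ {open(d_store_dock)} = {at(kitchen), key_at(k3,dock), open(d_lab_store)}
  ∪ pre   = {at(kitchen), key_at(k3,dock), open(d_lab_store)} ∪ {have(k1), locked(d_store_dock)}
          = {at(kitchen), have(k1), key_at(k3,dock), locked(d_store_dock), open(d_lab_store)}

== RESULT ==
["at(kitchen)", "have(k1)", "key_at(k3,dock)", "locked(d_store_dock)", "open(d_lab_store)"]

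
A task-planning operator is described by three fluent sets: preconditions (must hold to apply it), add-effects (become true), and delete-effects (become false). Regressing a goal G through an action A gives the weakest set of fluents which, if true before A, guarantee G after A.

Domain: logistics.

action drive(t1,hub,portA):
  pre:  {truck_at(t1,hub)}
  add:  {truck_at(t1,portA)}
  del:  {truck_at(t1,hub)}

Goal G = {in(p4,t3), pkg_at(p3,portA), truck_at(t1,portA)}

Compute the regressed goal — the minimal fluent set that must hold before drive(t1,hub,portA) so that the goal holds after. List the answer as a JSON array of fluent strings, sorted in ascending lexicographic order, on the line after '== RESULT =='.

Regress:
  G ∩ del = {}  (empty — regression defined)
  G \ add = {in(p4,t3), pkg_at(p3,portA), truck_at(t1,portA)} \ {truck_at(t1,portA)} = {in(p4,t3), pkg_at(p3,portA)}
  ∪ pre   = {in(p4,t3), pkg_at(p3,portA)} ∪ {truck_at(t1,hub)}
          = {in(p4,t3), pkg_at(p3,portA), truck_at(t1,hub)}

== RESULT ==
["in(p4,t3)", "pkg_at(p3,portA)", "truck_at(t1,hub)"]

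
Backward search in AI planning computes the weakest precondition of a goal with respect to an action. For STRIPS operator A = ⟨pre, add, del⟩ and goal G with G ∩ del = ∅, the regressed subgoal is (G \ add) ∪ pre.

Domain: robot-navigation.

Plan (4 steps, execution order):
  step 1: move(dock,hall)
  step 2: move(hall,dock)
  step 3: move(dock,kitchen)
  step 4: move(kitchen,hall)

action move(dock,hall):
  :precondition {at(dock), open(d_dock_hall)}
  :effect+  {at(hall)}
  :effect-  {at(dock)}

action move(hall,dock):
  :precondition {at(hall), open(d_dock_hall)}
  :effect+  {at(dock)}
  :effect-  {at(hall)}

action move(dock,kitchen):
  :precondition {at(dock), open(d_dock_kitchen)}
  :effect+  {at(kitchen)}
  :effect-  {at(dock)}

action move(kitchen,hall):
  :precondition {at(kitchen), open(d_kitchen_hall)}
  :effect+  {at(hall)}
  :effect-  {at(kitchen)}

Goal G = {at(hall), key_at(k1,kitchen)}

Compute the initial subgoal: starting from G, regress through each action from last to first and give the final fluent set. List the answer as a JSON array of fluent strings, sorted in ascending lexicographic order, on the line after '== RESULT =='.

Work backward from the goal:
  through step 4 (move(kitchen,hall)): drop {at(hall)}, keep {key_at(k1,kitchen)}, require {at(kitchen), open(d_kitchen_hall)}
    → {at(kitchen), key_at(k1,kitchen), open(d_kitchen_hall)}
  through step 3 (move(dock,kitchen)): drop {at(kitchen)}, keep {key_at(k1,kitchen), open(d_kitchen_hall)}, require {at(dock), open(d_dock_kitchen)}
    → {at(dock), key_at(k1,kitchen), open(d_dock_kitchen), open(d_kitchen_hall)}
  through step 2 (move(hall,dock)): drop {at(dock)}, keep {key_at(k1,kitchen), open(d_dock_kitchen), open(d_kitchen_hall)}, require {at(hall), open(d_dock_hall)}
    → {at(hall), key_at(k1,kitchen), open(d_dock_hall), open(d_dock_kitchen), open(d_kitchen_hall)}
  through step 1 (move(dock,hall)): drop {at(hall)}, keep {key_at(k1,kitchen), open(d_dock_hall), open(d_dock_kitchen), open(d_kitchen_hall)}, require {at(dock), open(d_dock_hall)}
    → {at(dock), key_at(k1,kitchen), open(d_dock_hall), open(d_dock_kitchen), open(d_kitchen_hall)}

== RESULT ==
["at(dock)", "key_at(k1,kitchen)", "open(d_dock_hall)", "open(d_dock_kitchen)", "open(d_kitchen_hall)"]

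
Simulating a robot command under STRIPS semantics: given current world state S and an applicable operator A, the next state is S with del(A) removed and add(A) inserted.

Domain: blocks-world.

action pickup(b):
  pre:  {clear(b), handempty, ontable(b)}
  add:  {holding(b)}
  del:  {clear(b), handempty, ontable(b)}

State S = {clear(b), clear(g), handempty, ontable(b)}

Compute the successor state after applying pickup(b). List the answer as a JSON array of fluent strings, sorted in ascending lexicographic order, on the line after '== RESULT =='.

Progress:
  pre ⊆ S: {clear(b), handempty, ontable(b)} ⊆ S  — applicable
  S \ del = {clear(g)}
  ∪ add   = {clear(g), holding(b)}

== RESULT ==
["clear(g)", "holding(b)"]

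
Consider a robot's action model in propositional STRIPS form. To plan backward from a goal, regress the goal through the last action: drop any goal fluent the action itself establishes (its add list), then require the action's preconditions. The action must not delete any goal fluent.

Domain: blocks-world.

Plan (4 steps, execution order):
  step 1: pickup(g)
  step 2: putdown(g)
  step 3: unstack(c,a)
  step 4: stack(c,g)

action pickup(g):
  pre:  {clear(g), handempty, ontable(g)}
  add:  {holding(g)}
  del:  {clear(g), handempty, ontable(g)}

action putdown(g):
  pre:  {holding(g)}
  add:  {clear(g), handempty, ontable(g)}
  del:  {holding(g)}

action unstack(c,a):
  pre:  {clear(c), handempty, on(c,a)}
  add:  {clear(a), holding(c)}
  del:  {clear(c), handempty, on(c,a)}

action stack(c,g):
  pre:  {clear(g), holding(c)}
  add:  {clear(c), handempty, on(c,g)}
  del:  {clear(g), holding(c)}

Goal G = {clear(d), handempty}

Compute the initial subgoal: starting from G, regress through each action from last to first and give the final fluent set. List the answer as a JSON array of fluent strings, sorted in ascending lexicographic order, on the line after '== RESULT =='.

Work backward from the goal:
  through step 4 (stack(c,g)): drop {handempty}, keep {clear(d)}, require {clear(g), holding(c)}
    → {clear(d), clear(g), holding(c)}
  through step 3 (unstack(c,a)): drop {holding(c)}, keep {clear(d), clear(g)}, require {clear(c), handempty, on(c,a)}
    → {clear(c), clear(d), clear(g), handempty, on(c,a)}
  through step 2 (putdown(g)): drop {clear(g), handempty}, keep {clear(c), clear(d), on(c,a)}, require {holding(g)}
    → {clear(c), clear(d), holding(g), on(c,a)}
  through step 1 (pickup(g)): drop {holding(g)}, keep {clear(c), clear(d), on(c,a)}, require {clear(g), handempty, ontable(g)}
    → {clear(c), clear(d), clear(g), handempty, on(c,a), ontable(g)}

== RESULT ==
["clear(c)", "clear(d)", "clear(g)", "handempty", "on(c,a)", "ontable(g)"]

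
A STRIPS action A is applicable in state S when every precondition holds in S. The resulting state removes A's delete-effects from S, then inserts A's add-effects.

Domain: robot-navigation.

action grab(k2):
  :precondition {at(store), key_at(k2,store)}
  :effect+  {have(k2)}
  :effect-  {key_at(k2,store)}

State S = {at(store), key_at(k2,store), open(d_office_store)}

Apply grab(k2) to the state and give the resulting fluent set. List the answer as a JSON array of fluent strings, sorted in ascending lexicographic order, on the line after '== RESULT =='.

Progress:
  pre ⊆ S: {at(store), key_at(k2,store)} ⊆ S  — applicable
  S \ del = {at(store), open(d_office_store)}
  ∪ add   = {at(store), have(k2), open(d_office_store)}

== RESULT ==
["at(store)", "have(k2)", "open(d_office_store)"]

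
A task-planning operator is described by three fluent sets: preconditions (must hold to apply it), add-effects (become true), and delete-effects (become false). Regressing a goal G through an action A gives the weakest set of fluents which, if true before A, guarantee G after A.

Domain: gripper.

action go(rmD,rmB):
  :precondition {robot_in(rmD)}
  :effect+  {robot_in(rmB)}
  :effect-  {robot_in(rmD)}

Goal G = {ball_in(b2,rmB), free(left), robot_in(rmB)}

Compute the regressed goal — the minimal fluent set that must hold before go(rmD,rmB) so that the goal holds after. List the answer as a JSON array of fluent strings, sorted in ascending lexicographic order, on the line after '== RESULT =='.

Regress:
  G ∩ del = {}  (empty — regression defined)
  G \ add = {ball_in(b2,rmB), free(left), robot_in(rmB)} \ {robot_in(rmB)} = {ball_in(b2,rmB), free(left)}
  ∪ pre   = {ball_in(b2,rmB), free(left)} ∪ {robot_in(rmD)}
          = {ball_in(b2,rmB), free(left), robot_in(rmD)}

== RESULT ==
["ball_in(b2,rmB)", "free(left)", "robot_in(rmD)"]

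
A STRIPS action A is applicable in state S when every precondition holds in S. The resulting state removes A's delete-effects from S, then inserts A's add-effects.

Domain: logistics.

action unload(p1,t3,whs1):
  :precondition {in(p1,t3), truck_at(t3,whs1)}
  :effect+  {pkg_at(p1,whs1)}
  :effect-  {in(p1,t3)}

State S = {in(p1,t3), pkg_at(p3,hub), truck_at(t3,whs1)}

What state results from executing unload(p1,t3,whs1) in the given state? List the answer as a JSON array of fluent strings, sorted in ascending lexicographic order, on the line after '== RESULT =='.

Progress:
  pre ⊆ S: {in(p1,t3), truck_at(t3,whs1)} ⊆ S  — applicable
  S \ del = {pkg_at(p3,hub), truck_at(t3,whs1)}
  ∪ add   = {pkg_at(p1,whs1), pkg_at(p3,hub), truck_at(t3,whs1)}

== RESULT ==
["pkg_at(p1,whs1)", "pkg_at(p3,hub)", "truck_at(t3,whs1)"]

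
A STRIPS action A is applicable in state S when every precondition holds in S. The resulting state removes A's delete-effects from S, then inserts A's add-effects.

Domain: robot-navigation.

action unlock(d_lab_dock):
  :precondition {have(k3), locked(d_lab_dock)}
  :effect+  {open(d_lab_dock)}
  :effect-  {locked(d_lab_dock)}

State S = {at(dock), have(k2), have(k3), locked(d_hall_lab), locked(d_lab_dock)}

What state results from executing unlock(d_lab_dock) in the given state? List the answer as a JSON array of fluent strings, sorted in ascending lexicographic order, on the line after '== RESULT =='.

Progress:
  pre ⊆ S: {have(k3), locked(d_lab_dock)} ⊆ S  — applicable
  S \ del = {at(dock), have(k2), have(k3), locked(d_hall_lab)}
  ∪ add   = {at(dock), have(k2), have(k3), locked(d_hall_lab), open(d_lab_dock)}

== RESULT ==
["at(dock)", "have(k2)", "have(k3)", "locked(d_hall_lab)", "open(d_lab_dock)"]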